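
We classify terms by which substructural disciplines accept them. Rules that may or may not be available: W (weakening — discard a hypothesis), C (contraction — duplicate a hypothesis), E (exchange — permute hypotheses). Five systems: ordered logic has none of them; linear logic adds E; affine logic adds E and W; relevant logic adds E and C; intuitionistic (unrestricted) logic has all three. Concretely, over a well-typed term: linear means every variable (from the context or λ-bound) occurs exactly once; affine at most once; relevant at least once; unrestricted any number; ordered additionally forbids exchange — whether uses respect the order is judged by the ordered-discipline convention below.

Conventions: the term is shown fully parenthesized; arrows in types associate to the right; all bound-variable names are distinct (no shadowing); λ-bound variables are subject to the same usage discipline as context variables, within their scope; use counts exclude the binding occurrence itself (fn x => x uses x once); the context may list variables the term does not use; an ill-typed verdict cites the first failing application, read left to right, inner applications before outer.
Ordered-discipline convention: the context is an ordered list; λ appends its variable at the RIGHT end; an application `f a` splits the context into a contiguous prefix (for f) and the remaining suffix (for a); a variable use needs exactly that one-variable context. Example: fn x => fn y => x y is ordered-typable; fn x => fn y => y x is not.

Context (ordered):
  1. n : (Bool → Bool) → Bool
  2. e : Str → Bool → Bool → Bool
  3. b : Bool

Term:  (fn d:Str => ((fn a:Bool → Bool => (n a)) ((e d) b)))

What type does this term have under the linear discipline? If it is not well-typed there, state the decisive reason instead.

term : Str → Bool
variable uses: n ×1, e ×1, b ×1, d [bound] ×1, a [bound] ×1
left-to-right use order: n, a, e, d, b
typing: well-typed at Str → Bool
per-discipline verdicts: ordered ✗, linear ✓, affine ✓, relevant ✓, unrestricted ✓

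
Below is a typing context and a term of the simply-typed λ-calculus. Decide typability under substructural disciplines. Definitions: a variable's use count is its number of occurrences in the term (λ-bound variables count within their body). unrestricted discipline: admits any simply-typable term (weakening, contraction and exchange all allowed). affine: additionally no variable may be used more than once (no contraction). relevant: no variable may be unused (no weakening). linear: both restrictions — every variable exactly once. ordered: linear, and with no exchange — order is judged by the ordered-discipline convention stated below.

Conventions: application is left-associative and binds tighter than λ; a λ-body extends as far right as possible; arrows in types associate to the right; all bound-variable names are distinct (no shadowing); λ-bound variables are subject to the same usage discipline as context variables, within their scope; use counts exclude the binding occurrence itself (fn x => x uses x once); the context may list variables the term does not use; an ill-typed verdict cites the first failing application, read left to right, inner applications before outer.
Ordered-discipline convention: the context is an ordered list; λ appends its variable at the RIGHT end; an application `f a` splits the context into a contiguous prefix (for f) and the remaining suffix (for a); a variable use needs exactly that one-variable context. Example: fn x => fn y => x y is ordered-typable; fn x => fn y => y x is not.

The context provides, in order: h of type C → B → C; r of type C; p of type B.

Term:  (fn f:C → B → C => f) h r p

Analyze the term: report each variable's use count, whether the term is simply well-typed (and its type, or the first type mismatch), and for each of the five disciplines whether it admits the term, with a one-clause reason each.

variable uses: h=1, r=1, p=1, f [bound]=1
order of uses: f, h, r, p
typing: the term checks, with type C
ordered ✓ (h, r, p, f once each; derivable with no W/C/E)
linear ✓ (h, r, p, f: one use apiece)
affine ✓ (no duplicate uses among h, r, p, f)
relevant ✓ (none of h, r, p, f goes unused)
unrestricted ✓ (type-checks (C) and nothing is barred)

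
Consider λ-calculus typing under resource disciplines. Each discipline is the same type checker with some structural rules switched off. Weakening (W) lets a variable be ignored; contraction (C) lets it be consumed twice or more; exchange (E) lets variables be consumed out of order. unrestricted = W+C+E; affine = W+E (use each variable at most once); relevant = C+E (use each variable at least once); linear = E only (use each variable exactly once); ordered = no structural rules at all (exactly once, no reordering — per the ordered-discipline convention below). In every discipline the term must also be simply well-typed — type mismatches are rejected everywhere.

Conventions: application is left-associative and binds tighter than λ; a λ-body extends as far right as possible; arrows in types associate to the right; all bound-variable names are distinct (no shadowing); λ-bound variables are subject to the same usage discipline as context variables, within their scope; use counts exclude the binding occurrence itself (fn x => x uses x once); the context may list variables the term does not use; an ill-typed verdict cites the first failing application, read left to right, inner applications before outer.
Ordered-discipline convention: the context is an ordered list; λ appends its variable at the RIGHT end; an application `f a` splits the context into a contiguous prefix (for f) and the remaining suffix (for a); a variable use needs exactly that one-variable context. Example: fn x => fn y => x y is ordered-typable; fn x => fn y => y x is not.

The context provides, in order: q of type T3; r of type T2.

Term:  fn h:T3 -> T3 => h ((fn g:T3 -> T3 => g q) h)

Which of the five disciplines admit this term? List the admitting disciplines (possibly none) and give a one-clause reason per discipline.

admitted by: unrestricted
use counts: q: 1×, r: 0×, h (λ-bound): 2×, g (λ-bound): 1×
order of uses: h, g, q, h
typing: the term checks, with type (T3 -> T3) -> T3
ordered: ✗ — needs contraction — h ×2; unused: r — weakening required
linear: ✗ — needs contraction — h ×2; unused: r — weakening required
affine: ✗ — needs contraction — h ×2
relevant: ✗ — unused: r — weakening required
unrestricted: ✓ — simply typable at (T3 -> T3) -> T3; W, C, E all held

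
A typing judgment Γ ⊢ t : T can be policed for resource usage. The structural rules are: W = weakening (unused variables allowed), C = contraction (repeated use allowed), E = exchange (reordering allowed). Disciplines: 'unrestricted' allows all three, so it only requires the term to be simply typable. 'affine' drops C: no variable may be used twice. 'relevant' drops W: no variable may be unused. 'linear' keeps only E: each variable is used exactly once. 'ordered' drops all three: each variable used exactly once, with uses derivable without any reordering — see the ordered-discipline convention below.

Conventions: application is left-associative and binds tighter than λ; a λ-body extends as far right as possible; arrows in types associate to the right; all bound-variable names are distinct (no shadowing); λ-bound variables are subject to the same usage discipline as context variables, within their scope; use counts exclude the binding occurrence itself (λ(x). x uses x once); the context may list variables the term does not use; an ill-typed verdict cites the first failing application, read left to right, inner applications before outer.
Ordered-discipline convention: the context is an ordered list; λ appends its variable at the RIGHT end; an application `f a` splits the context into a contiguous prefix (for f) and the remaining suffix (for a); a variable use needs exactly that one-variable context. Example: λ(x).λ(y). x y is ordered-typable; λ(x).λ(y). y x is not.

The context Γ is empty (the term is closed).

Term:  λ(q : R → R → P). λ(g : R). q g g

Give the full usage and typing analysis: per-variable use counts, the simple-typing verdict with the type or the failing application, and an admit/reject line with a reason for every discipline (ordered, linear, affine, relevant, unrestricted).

use counts: q [bound]=1, g [bound]=2
uses in reading order: q, g, g
typing: the term checks, with type (R → R → P) → R → P
ordered: ✗ — g ×2 used more than once (contraction)
linear: ✗ — g ×2 used more than once (contraction)
affine: ✗ — g ×2 used more than once (contraction)
relevant: ✓ — none of q, g goes unused
unrestricted: ✓ — type-checks ((R → R → P) → R → P) and nothing is barred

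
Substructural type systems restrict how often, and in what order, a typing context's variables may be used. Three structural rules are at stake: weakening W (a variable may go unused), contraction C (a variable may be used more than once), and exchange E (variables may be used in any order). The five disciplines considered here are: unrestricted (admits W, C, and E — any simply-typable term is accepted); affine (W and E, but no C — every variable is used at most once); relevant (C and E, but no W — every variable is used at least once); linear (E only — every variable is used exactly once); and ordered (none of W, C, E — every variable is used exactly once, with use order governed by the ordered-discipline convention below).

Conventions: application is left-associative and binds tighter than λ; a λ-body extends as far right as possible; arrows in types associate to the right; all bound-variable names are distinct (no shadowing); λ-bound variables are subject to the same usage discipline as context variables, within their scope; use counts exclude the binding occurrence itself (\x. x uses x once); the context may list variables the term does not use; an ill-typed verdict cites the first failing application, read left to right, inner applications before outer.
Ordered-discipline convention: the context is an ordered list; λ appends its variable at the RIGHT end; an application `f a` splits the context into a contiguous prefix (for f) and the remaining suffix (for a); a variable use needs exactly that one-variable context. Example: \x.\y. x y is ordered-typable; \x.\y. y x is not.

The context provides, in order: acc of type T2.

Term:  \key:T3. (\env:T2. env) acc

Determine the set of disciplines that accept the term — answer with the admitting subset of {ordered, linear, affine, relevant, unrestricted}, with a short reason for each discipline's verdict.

admitted in: affine, unrestricted
variable uses: acc=1, key (λ-bound)=0, env (λ-bound)=1
use order (left to right): env, acc
typing: well-typed — term : T3 → T2
ordered: ✗, unused: key — weakening required
linear: ✗, unused: key — weakening required
affine: ✓, at most one use each (acc, key, env)
relevant: ✗, unused: key — weakening required
unrestricted: ✓, simply typable at T3 → T2; W, C, E all held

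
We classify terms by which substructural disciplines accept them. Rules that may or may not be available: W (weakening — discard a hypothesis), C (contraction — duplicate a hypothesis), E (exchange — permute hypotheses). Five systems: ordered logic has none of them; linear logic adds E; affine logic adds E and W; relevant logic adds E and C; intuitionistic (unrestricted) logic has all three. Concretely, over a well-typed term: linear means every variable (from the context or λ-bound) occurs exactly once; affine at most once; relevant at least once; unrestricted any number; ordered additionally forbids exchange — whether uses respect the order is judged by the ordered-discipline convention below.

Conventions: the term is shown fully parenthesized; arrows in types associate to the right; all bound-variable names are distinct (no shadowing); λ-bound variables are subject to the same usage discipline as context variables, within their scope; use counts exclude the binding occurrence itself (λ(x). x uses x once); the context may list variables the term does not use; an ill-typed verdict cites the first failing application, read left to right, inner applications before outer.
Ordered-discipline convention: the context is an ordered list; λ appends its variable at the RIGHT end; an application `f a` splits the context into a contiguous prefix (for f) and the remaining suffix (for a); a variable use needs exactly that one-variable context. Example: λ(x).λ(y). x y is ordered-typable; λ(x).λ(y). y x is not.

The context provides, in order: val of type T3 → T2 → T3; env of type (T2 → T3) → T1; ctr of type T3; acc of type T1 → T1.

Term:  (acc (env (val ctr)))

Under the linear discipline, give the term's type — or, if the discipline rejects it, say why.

term : T1
use counts: val: 1, env: 1, ctr: 1, acc: 1
left-to-right use order: acc, env, val, ctr
typing: ✓ — T1
across the five disciplines: ordered ✗, linear ✓, affine ✓, relevant ✓, unrestricted ✓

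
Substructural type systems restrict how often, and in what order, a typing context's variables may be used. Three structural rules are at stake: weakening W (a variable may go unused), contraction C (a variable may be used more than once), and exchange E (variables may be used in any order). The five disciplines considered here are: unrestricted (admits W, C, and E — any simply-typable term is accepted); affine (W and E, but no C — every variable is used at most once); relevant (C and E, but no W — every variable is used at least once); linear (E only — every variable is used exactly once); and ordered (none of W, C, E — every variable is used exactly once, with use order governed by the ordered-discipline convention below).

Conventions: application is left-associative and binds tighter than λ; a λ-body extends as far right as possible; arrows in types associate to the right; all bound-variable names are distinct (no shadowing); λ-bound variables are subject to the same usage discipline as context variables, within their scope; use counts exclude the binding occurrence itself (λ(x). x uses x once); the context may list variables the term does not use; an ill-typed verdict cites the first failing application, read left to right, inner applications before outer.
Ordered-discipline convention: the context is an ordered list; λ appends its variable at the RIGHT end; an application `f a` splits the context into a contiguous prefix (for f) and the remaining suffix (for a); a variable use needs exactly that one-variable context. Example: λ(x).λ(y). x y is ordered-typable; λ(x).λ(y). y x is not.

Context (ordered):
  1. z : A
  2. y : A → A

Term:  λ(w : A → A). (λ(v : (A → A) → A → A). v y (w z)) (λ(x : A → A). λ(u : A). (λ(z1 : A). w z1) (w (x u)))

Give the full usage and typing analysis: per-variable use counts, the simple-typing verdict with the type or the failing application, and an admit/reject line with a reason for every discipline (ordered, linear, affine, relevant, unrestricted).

variable uses: z: 1, y: 1, w (λ-bound): 3, v (λ-bound): 1, x (λ-bound): 1, u (λ-bound): 1, z1 (λ-bound): 1
order of uses: v, y, w, z, w, z1, w, x, u
typing: well-typed — term : (A → A) → A
ordered: ✗, uses contraction: w ×3
linear: ✗, uses contraction: w ×3
affine: ✗, uses contraction: w ×3
relevant: ✓, at least one use each (z, y, w, v, x, u, z1)
unrestricted: ✓, typability at (A → A) → A is all that's needed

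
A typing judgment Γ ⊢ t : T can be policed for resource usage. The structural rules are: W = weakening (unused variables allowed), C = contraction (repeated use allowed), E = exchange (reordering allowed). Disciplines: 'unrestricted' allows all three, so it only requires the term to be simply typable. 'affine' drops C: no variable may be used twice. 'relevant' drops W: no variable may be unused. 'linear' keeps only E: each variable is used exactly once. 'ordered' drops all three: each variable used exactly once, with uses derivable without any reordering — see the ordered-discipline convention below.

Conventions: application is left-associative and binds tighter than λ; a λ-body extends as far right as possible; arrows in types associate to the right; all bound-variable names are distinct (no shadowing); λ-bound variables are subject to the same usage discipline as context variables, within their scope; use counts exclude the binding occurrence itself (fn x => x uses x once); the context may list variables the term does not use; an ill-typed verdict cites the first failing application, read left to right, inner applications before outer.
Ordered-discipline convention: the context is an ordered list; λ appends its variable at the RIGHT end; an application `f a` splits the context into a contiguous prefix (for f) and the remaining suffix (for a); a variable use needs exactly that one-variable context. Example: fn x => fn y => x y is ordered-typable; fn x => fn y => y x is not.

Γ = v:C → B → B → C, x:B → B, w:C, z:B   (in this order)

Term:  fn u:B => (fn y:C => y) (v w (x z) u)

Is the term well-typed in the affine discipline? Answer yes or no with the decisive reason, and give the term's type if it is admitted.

yes — none of v, x, w, z, u, y used more than once; term : B → C
use counts: v: 1×; x: 1×; w: 1×; z: 1×; u (bound): 1×; y (bound): 1×
uses in reading order: y, v, w, x, z, u
typing: the term checks, with type B → C
all disciplines: ordered ✗, linear ✓, affine ✓, relevant ✓, unrestricted ✓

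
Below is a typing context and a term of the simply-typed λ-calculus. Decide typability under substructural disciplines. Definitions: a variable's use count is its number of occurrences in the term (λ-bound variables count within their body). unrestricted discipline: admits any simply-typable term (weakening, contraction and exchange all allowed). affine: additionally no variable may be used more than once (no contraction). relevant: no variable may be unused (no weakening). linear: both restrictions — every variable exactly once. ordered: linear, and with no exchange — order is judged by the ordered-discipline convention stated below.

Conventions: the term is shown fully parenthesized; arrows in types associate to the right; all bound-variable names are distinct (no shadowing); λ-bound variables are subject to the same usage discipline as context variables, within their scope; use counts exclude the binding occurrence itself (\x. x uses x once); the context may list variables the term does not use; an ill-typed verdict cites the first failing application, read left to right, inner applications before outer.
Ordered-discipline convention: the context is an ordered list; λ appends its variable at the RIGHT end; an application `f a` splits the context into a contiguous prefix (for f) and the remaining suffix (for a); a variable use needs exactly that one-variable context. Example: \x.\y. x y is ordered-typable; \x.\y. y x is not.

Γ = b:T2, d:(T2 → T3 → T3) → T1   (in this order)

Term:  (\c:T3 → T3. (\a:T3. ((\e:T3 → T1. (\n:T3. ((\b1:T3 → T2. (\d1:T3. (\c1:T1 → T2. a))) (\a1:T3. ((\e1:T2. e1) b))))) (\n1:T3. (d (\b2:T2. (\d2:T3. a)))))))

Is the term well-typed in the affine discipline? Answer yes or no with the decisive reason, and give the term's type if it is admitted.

no — repeated use of a ×2
counts: b=1, d=1, c (λ-bound)=0, a (λ-bound)=2, e (λ-bound)=0, n (λ-bound)=0, b1 (λ-bound)=0, d1 (λ-bound)=0, c1 (λ-bound)=0, a1 (λ-bound)=0, e1 (λ-bound)=1, n1 (λ-bound)=0, b2 (λ-bound)=0, d2 (λ-bound)=0
order of uses: a, e1, b, d, a
typing: well-typed at (T3 → T3) → T3 → T3 → T3 → (T1 → T2) → T3
summary: ordered ✗; linear ✗; affine ✗; relevant ✗; unrestricted ✓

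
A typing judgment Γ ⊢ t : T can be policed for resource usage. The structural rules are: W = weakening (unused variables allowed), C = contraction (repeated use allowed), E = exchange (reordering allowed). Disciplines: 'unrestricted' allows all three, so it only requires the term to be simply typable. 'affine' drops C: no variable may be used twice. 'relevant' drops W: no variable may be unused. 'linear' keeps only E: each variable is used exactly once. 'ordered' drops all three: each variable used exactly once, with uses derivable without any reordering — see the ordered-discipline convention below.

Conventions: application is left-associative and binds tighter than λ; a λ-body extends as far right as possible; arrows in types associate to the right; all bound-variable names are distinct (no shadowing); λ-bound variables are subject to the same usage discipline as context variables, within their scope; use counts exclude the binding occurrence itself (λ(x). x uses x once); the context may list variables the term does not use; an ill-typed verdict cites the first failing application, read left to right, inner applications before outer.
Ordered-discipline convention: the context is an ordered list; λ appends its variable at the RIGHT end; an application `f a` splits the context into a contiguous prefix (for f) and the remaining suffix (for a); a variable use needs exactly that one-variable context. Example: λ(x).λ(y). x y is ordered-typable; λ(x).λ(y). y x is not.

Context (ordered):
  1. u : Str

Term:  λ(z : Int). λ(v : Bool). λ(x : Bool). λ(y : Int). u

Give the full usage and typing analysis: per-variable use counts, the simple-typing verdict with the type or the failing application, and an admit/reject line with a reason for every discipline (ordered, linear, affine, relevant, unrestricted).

usage: u: 1, z (bound): 0, v (bound): 0, x (bound): 0, y (bound): 0
order of uses: u
typing: ✓ — Int → Bool → Bool → Int → Str
ordered ✗ (z, v, x, y left unused)
linear ✗ (z, v, x, y left unused)
affine ✓ (none of u, z, v, x, y used more than once)
relevant ✗ (z, v, x, y left unused)
unrestricted ✓ (typability at Int → Bool → Bool → Int → Str is all that's needed)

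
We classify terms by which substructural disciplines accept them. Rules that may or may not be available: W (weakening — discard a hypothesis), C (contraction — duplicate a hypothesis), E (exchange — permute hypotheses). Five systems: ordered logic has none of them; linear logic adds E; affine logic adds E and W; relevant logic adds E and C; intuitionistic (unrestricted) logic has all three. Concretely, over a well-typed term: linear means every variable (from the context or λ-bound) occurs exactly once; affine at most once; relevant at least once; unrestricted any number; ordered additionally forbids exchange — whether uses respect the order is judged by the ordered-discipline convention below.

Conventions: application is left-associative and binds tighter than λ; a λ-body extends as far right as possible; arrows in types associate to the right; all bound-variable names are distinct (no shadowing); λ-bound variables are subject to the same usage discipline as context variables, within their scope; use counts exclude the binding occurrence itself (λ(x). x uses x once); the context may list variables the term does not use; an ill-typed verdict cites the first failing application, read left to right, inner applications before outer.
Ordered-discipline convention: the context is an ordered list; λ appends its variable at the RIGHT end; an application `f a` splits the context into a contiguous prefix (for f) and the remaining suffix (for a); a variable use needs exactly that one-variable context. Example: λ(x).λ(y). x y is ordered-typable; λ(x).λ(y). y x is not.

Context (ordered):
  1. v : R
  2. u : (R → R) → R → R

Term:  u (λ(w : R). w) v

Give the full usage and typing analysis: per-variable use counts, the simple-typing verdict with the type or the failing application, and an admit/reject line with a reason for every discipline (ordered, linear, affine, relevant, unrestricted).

usage: v: 1×, u: 1×, w [bound]: 1×
order of uses: u, w, v
typing: the term checks, with type R
ordered ✗ (use order u, w, v needs exchange)
linear ✓ (single use per variable (v, u, w))
affine ✓ (at most one use each (v, u, w))
relevant ✓ (at least one use each (v, u, w))
unrestricted ✓ (simply typable at R; W, C, E all held)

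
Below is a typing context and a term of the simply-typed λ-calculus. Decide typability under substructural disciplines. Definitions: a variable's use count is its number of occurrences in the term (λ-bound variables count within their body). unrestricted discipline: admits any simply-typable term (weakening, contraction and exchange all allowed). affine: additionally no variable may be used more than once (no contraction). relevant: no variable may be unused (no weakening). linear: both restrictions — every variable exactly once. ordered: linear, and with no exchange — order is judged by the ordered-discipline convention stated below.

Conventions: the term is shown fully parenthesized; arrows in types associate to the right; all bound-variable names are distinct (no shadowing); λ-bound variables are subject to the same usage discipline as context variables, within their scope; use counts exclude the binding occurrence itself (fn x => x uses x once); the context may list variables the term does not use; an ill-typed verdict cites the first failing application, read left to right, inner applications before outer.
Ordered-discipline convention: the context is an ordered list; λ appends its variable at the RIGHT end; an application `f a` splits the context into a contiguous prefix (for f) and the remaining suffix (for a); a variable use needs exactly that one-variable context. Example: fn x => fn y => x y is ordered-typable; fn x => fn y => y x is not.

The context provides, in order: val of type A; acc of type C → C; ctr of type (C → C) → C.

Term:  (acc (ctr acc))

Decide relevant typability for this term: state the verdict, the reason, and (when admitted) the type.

no — val left unused
variable uses: val ×0; acc ×2; ctr ×1
left-to-right use order: acc, ctr, acc
typing: well-typed at C
per-discipline verdicts: ordered ✗ · linear ✗ · affine ✗ · relevant ✗ · unrestricted ✓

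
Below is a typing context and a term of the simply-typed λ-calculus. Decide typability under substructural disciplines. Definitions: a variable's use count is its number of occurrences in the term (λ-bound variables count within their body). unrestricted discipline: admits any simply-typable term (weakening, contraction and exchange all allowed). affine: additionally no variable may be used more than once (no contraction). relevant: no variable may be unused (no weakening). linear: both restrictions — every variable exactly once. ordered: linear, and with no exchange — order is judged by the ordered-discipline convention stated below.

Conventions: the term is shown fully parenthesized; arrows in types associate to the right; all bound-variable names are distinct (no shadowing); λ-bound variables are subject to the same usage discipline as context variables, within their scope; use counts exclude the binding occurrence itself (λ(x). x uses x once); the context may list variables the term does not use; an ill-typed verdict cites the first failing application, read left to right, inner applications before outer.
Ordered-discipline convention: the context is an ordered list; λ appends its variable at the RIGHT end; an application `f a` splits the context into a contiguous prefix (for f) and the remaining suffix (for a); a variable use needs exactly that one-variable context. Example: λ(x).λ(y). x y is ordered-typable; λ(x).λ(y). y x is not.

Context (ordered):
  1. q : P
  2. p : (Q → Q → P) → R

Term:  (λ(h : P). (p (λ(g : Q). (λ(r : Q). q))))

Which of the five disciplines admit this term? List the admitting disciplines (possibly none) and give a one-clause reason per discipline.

admitting disciplines: affine, unrestricted
counts: q=1, p=1, h (λ-bound)=0, g (λ-bound)=0, r (λ-bound)=0
use order (left to right): p, q
typing: well-typed — term : P → R
ordered: ✗, needs weakening: h, g, r unused
linear: ✗, needs weakening: h, g, r unused
affine: ✓, no duplicate uses among q, p, h, g, r
relevant: ✗, needs weakening: h, g, r unused
unrestricted: ✓, typability at P → R is all that's needed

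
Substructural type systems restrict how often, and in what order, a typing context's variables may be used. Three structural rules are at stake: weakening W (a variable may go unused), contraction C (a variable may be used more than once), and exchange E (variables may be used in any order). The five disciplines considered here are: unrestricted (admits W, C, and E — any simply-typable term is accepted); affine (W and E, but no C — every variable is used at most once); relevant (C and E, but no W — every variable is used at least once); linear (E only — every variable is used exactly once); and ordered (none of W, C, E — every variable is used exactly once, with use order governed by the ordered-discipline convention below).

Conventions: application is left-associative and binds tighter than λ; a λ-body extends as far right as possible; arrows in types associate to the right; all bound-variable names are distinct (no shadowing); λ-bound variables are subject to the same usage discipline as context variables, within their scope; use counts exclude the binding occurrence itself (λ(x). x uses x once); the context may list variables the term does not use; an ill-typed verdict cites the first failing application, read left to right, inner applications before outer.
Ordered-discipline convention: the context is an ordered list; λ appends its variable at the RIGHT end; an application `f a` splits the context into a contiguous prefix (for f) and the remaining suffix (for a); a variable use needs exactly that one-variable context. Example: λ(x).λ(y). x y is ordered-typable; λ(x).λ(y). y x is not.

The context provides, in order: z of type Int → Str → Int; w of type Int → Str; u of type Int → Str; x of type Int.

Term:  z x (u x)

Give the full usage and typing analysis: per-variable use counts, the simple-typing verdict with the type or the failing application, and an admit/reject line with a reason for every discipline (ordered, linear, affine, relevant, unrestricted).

use counts: z ×1; w ×0; u ×1; x ×2
use order (left to right): z, x, u, x
typing: well-typed — term : Int
ordered: ✗, x ×2 used more than once (contraction); needs weakening: w unused
linear: ✗, x ×2 used more than once (contraction); needs weakening: w unused
affine: ✗, x ×2 used more than once (contraction)
relevant: ✗, needs weakening: w unused
unrestricted: ✓, type-checks (Int) and nothing is barred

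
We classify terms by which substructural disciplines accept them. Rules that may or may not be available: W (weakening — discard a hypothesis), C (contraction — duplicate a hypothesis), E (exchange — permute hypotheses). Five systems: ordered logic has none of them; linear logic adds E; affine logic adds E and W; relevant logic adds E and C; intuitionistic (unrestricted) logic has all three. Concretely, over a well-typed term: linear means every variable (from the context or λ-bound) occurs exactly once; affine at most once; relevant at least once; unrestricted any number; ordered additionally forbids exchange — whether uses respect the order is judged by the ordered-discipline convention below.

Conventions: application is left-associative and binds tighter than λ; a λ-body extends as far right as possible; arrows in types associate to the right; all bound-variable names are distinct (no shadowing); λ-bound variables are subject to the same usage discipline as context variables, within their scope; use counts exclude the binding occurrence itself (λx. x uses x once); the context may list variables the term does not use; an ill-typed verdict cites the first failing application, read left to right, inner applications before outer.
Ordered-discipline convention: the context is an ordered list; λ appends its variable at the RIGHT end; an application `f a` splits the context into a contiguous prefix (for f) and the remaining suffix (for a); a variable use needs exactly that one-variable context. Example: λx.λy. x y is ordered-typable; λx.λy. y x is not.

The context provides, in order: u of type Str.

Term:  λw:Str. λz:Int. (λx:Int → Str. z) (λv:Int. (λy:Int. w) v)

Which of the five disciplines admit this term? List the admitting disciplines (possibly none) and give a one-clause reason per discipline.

admitted in: affine, unrestricted
use counts: u: 0×, w (bound): 1×, z (bound): 1×, x (bound): 0×, v (bound): 1×, y (bound): 0×
order of uses: z, w, v
typing: the term checks, with type Str → Int → Int
ordered ✗ (needs weakening: u, x, y unused)
linear ✗ (needs weakening: u, x, y unused)
affine ✓ (at most one use each (u, w, z, x, v, y))
relevant ✗ (needs weakening: u, x, y unused)
unrestricted ✓ (typability at Str → Int → Int is all that's needed)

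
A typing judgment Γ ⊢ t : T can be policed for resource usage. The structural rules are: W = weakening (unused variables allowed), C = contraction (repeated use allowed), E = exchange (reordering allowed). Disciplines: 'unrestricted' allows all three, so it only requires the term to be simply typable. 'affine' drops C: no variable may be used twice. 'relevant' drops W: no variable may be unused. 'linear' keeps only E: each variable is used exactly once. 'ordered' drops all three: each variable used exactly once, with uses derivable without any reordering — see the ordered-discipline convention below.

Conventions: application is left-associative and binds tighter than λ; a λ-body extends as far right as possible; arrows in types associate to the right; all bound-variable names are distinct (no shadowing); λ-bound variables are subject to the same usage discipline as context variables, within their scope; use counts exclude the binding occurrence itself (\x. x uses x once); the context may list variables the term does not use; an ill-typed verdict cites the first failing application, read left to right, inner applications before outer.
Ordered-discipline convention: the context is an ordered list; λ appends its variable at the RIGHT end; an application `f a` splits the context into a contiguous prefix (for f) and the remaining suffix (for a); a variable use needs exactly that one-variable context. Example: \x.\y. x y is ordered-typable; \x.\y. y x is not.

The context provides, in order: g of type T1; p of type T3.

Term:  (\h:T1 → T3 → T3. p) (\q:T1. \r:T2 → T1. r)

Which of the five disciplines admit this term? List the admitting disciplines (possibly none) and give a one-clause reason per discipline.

admitted by: none
usage: g ×0, p ×1, h (λ-bound) ×0, q (λ-bound) ×0, r (λ-bound) ×1
order of uses: p, r
typing: ill-typed: an application expects T1 → T3 → T3 but receives T1 → (T2 → T1) → T2 → T1
ordered: ✗ — the type mismatch rejects it
linear: ✗ — not simply typable
affine: ✗ — fails simple typing
relevant: ✗ — a type mismatch blocks all five
unrestricted: ✗ — the type mismatch rejects it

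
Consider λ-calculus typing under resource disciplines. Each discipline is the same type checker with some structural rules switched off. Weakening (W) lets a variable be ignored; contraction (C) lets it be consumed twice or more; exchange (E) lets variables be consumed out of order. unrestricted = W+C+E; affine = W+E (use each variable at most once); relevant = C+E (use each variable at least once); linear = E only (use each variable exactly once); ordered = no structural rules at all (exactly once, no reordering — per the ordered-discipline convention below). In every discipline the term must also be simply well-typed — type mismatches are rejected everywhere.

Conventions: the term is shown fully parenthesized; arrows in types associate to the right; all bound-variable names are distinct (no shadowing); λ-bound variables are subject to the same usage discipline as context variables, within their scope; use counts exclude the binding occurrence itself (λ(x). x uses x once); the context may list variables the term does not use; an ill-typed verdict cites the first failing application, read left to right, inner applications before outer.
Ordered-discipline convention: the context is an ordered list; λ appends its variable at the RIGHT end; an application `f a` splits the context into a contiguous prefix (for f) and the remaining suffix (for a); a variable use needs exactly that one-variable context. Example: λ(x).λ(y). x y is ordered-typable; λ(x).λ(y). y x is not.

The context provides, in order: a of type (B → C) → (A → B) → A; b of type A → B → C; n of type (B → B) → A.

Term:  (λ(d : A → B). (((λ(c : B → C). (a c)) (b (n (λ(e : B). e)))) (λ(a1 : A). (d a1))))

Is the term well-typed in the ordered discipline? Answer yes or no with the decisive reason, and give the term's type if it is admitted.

yes — a, b, n, d, c, e, a1 once each; derivable with no W/C/E; term : (A → B) → A
variable uses: a ×1, b ×1, n ×1, d (λ-bound) ×1, c (λ-bound) ×1, e (λ-bound) ×1, a1 (λ-bound) ×1
use order (left to right): a, c, b, n, e, d, a1
typing: ✓ — (A → B) → A
across the five disciplines: ordered ✓; linear ✓; affine ✓; relevant ✓; unrestricted ✓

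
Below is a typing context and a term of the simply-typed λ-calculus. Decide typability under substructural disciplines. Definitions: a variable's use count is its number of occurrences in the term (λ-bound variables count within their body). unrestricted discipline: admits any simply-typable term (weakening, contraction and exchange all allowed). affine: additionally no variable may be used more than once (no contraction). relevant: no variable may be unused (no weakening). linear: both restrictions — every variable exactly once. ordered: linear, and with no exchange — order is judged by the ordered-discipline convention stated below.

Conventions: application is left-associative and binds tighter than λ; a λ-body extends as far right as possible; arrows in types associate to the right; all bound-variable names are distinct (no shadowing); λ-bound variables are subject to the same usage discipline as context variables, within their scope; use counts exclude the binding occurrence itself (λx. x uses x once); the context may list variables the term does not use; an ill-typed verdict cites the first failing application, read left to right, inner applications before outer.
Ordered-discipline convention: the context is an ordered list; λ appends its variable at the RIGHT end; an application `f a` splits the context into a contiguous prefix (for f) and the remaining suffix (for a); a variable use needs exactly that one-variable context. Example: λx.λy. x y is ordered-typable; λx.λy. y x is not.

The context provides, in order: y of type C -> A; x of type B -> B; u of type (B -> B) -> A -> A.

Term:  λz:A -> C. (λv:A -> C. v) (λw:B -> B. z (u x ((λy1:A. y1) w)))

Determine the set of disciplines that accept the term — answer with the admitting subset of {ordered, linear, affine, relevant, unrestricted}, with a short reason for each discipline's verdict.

accepted by: none
variable uses: y: 0, x: 1, u: 1, z (bound): 1, v (bound): 1, w (bound): 1, y1 (bound): 1
order of uses: v, z, u, x, y1, w
typing: ill-typed: argument of type B -> B where A is required
ordered: ✗ — not simply typable
linear: ✗ — fails simple typing
affine: ✗ — a type mismatch blocks all five
relevant: ✗ — the type mismatch rejects it
unrestricted: ✗ — not simply typable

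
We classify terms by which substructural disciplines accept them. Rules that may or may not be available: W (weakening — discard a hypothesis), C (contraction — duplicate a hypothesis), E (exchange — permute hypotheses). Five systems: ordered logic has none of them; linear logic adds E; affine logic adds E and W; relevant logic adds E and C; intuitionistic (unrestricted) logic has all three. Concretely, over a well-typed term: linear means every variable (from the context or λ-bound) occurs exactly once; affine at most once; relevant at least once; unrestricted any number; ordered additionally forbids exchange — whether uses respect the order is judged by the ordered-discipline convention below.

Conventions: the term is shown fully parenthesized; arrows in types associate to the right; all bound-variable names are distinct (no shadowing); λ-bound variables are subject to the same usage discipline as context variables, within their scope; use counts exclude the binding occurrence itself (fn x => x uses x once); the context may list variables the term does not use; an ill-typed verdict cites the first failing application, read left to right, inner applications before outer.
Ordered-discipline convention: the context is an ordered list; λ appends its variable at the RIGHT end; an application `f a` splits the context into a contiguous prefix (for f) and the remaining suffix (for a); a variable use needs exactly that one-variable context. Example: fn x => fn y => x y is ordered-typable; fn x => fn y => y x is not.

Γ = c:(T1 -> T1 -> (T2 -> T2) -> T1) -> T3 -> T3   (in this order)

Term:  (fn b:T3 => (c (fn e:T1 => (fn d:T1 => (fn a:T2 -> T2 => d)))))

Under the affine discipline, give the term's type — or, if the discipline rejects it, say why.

term : T3 -> T3 -> T3
use counts: c: 1×, b (λ-bound): 0×, e (λ-bound): 0×, d (λ-bound): 1×, a (λ-bound): 0×
left-to-right use order: c, d
typing: the term checks, with type T3 -> T3 -> T3
across the five disciplines: ordered ✗ · linear ✗ · affine ✓ · relevant ✗ · unrestricted ✓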